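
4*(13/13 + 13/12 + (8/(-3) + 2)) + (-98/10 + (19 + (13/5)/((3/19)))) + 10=124/3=41.33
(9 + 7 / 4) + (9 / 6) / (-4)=83 / 8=10.38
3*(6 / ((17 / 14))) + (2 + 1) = 303 / 17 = 17.82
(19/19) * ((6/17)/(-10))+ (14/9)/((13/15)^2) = 29243/14365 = 2.04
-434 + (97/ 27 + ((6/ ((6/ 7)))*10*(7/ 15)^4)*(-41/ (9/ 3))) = -14451799/ 30375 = -475.78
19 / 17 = 1.12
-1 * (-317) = 317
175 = 175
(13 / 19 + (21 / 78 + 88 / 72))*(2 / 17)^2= 0.03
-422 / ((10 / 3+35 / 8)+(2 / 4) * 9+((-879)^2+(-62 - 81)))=-10128 / 18540245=-0.00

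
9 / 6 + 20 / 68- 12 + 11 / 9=-2749 / 306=-8.98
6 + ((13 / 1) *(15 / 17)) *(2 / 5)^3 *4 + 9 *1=17.94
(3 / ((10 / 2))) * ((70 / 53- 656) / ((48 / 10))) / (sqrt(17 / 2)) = -17349 * sqrt(34) / 3604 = -28.07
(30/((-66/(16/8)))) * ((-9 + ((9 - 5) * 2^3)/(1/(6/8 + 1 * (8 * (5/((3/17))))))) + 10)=-19850/3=-6616.67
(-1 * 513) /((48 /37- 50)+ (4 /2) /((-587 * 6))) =33425541 /3173359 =10.53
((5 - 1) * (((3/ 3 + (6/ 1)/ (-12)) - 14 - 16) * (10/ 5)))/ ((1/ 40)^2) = -377600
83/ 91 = 0.91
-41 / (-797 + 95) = 41 / 702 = 0.06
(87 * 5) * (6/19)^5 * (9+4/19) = 591948000/47045881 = 12.58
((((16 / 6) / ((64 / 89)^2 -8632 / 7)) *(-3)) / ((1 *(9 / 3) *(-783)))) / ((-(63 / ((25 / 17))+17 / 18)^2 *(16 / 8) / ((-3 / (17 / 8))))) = -22178800 / 21800661577337633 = -0.00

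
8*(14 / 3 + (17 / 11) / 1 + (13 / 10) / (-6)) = 2638 / 55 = 47.96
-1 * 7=-7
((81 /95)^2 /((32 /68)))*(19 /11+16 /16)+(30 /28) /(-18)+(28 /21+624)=262467749 /416955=629.49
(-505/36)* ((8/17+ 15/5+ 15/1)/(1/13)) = -1030705/306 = -3368.32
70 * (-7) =-490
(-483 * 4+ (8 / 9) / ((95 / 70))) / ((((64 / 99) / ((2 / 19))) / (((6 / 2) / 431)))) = -2724645 / 1244728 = -2.19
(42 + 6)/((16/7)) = 21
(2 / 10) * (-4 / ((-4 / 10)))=2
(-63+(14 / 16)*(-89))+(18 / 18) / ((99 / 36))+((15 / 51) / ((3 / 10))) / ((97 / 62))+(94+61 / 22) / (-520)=-7927123313 / 56593680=-140.07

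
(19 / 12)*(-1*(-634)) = 6023 / 6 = 1003.83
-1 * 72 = -72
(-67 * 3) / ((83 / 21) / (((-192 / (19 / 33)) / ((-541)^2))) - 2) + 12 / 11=5836075404 / 5080064539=1.15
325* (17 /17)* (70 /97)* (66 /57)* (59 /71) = 29529500 /130853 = 225.67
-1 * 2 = -2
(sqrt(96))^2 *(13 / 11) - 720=-6672 / 11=-606.55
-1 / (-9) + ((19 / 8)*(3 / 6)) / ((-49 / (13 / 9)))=179 / 2352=0.08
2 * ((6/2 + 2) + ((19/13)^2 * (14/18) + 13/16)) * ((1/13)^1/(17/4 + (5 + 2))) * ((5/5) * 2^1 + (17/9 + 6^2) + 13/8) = 108730853/25625808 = 4.24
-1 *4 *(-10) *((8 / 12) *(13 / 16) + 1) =185 / 3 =61.67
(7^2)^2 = 2401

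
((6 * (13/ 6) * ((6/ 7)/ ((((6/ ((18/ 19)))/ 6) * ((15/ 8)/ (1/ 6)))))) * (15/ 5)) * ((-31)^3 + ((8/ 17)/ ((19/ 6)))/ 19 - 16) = -342436556592/ 4081105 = -83907.80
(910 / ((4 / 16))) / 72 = 455 / 9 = 50.56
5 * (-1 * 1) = -5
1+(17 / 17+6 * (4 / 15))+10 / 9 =212 / 45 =4.71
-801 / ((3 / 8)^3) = -45568 / 3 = -15189.33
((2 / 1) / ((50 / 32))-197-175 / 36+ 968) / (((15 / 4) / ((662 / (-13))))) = -35171398 / 3375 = -10421.15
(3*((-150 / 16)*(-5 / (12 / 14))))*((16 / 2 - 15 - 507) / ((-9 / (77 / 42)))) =2473625 / 144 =17177.95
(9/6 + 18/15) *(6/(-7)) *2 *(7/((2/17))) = -1377/5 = -275.40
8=8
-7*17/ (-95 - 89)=119/ 184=0.65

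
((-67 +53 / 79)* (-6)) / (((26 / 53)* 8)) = 104145 / 1027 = 101.41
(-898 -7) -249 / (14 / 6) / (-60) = -126451 / 140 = -903.22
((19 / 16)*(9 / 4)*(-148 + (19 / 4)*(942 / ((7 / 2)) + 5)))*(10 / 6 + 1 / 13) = 31315173 / 5824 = 5376.92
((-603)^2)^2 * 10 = 1322115048810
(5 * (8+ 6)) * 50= 3500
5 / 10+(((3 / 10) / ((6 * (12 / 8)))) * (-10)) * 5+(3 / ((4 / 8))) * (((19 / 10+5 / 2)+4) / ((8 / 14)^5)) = 3172043 / 3840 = 826.05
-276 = -276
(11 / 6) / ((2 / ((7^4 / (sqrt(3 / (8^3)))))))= 105644 * sqrt(6) / 9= 28752.65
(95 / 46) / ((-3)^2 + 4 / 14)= 133 / 598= 0.22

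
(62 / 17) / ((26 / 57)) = 1767 / 221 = 8.00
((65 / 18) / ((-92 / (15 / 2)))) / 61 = -325 / 67344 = -0.00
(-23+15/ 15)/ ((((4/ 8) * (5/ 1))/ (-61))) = 2684/ 5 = 536.80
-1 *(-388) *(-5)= -1940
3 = 3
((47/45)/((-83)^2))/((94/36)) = 2/34445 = 0.00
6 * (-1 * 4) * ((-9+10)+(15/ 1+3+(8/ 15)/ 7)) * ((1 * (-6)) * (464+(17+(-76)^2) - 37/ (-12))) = 601869452/ 35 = 17196270.06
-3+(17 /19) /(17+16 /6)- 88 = -90.95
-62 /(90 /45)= -31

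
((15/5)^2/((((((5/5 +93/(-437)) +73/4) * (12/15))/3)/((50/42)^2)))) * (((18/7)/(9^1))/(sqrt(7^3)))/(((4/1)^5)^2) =4096875 * sqrt(7)/293227220959232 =0.00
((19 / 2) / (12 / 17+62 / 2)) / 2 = 323 / 2156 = 0.15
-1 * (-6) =6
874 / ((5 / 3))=2622 / 5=524.40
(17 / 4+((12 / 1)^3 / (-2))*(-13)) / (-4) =-44945 / 16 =-2809.06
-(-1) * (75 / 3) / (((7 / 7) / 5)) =125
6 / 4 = 3 / 2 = 1.50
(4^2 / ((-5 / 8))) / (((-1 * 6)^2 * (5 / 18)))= -64 / 25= -2.56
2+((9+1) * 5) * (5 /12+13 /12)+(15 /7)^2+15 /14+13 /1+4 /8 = 4712 /49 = 96.16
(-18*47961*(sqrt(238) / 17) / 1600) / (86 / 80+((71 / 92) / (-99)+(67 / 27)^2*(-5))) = 79612046613*sqrt(238) / 74551840460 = 16.47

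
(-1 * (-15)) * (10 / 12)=25 / 2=12.50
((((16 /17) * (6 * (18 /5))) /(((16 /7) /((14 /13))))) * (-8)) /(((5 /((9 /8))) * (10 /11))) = -523908 /27625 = -18.96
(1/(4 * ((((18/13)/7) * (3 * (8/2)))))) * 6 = 91/144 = 0.63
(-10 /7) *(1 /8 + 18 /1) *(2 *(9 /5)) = -1305 /14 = -93.21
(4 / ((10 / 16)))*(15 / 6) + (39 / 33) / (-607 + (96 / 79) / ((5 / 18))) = 41889377 / 2618407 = 16.00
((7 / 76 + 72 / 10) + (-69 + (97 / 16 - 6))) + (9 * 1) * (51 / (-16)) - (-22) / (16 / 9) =-7406 / 95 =-77.96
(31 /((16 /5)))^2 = 24025 /256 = 93.85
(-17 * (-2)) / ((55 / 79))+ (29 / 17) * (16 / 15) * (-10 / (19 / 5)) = 2347534 / 53295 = 44.05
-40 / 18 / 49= -20 / 441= -0.05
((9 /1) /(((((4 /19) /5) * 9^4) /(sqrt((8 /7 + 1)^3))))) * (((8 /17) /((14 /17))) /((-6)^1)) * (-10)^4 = -2375000 * sqrt(105) /250047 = -97.33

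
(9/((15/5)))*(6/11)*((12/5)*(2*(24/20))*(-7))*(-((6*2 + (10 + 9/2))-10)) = 27216/25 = 1088.64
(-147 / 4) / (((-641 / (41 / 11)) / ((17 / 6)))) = 34153 / 56408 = 0.61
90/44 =45/22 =2.05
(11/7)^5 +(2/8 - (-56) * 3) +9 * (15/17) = 212316135/1142876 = 185.77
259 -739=-480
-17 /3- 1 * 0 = -17 /3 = -5.67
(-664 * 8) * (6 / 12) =-2656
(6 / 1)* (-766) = -4596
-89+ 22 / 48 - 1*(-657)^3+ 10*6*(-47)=6806171627 / 24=283590484.46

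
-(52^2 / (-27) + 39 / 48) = 42913 / 432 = 99.34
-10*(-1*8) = 80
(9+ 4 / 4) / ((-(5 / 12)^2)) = -288 / 5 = -57.60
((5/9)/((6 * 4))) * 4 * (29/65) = 29/702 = 0.04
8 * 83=664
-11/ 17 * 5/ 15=-0.22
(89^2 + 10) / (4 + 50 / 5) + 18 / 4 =571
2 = 2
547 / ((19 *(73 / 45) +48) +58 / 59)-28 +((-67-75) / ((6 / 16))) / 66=-563913005 / 20976417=-26.88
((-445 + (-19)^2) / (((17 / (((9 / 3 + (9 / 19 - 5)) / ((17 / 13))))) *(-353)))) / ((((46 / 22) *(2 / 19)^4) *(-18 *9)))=199109911 / 506820456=0.39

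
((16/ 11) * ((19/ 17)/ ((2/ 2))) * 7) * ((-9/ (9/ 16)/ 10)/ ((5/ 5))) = -17024/ 935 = -18.21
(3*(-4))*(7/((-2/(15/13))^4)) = -1063125/114244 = -9.31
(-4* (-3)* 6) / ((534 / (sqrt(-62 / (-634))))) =12* sqrt(9827) / 28213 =0.04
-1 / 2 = -0.50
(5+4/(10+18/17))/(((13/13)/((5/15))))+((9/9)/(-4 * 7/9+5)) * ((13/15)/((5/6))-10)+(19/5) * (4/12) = -101251/59925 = -1.69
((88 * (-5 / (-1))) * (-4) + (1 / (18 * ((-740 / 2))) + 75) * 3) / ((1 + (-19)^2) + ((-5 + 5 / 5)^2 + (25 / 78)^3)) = -134760943746 / 33188311985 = -4.06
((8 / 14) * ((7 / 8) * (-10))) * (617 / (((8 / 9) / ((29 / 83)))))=-805185 / 664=-1212.63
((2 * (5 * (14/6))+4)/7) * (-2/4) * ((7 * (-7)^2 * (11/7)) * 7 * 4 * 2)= -176792/3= -58930.67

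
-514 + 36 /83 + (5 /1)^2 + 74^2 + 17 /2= 829325 /166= 4995.93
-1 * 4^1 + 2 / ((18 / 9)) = -3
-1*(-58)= 58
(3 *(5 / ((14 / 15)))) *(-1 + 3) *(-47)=-10575 / 7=-1510.71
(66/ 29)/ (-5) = -66/ 145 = -0.46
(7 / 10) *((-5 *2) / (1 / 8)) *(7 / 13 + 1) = -1120 / 13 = -86.15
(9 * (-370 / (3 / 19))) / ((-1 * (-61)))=-345.74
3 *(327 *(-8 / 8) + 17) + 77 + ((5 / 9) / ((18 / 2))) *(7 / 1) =-69058 / 81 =-852.57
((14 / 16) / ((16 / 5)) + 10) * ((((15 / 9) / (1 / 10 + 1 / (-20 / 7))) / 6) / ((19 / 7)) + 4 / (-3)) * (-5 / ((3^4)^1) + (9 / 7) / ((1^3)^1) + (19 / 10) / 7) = -332266573 / 12410496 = -26.77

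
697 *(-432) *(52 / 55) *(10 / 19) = -31314816 / 209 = -149831.66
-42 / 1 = -42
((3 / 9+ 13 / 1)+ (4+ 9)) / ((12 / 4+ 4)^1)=79 / 21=3.76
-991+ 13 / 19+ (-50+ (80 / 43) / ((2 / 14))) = -839298 / 817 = -1027.29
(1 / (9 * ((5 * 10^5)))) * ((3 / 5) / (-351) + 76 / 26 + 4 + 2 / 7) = 29513 / 18427500000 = 0.00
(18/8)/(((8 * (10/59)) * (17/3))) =1593/5440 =0.29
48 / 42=8 / 7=1.14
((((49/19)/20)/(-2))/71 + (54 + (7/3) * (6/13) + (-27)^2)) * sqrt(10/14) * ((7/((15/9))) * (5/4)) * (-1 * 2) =-1650040929 * sqrt(35)/1402960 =-6957.98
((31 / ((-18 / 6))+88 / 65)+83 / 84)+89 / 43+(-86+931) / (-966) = -36699967 / 5399940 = -6.80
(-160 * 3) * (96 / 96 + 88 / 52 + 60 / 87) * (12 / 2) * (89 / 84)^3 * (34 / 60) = -5093401025 / 775866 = -6564.79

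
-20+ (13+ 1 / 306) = -2141 / 306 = -7.00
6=6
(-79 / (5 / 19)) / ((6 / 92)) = -4603.07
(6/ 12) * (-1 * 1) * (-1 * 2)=1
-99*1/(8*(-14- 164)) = 99/1424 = 0.07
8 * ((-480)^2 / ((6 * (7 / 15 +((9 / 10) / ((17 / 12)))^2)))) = 6658560000 / 18863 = 352995.81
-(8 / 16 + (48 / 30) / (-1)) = 11 / 10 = 1.10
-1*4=-4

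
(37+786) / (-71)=-823 / 71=-11.59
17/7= 2.43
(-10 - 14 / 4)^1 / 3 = -9 / 2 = -4.50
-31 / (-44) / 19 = 31 / 836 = 0.04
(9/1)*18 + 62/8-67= 102.75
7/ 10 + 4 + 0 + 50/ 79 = 5.33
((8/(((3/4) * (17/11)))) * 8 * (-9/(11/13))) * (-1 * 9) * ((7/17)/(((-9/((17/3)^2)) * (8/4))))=-11648/3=-3882.67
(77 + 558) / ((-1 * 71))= -635 / 71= -8.94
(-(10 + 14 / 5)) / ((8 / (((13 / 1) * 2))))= -208 / 5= -41.60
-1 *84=-84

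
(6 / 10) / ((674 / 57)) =171 / 3370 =0.05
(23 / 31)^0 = 1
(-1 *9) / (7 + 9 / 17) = -153 / 128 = -1.20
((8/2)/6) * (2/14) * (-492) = -328/7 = -46.86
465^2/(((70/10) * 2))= 216225/14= 15444.64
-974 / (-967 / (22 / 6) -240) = 10714 / 5541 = 1.93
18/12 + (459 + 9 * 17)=1227/2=613.50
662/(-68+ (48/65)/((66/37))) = -236665/24162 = -9.79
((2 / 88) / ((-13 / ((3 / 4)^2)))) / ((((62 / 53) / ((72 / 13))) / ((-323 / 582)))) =462213 / 178880416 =0.00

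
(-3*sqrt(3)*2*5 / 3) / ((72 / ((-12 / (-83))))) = -5*sqrt(3) / 249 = -0.03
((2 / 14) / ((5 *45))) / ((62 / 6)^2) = 1 / 168175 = 0.00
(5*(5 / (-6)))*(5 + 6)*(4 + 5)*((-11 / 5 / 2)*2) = 1815 / 2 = 907.50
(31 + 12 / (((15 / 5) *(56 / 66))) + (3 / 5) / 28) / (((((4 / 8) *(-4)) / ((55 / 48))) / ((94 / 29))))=-2586551 / 38976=-66.36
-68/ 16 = -17/ 4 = -4.25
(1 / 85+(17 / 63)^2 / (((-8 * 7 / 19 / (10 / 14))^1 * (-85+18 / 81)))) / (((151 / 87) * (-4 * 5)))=-3892815319 / 11286357650400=-0.00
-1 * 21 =-21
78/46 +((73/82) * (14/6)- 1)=15689/5658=2.77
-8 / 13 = -0.62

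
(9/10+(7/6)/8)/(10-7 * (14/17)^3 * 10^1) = -1233163/34308000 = -0.04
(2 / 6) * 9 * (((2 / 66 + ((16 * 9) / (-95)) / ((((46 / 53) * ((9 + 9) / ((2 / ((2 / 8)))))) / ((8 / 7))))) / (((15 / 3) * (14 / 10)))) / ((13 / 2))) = -864898 / 15310295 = -0.06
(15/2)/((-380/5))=-0.10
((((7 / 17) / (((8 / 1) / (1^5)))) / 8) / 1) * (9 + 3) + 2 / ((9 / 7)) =3997 / 2448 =1.63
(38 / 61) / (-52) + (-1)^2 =1567 / 1586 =0.99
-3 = -3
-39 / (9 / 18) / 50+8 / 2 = 61 / 25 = 2.44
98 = 98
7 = 7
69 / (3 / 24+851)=552 / 6809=0.08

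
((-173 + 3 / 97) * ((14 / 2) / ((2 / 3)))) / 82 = -176169 / 7954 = -22.15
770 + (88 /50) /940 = 4523761 /5875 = 770.00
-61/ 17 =-3.59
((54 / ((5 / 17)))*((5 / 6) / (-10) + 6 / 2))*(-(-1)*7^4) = 2571471 / 2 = 1285735.50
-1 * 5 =-5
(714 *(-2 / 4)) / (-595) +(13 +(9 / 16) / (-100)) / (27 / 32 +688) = 682081 / 1102150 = 0.62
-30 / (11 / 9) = -270 / 11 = -24.55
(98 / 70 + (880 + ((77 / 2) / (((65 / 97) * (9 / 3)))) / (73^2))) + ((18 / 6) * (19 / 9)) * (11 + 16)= 2187220913 / 2078310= 1052.40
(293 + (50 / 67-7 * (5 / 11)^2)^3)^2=24315254358851896483108108176 / 283897153511462521087849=85648.11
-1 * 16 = -16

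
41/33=1.24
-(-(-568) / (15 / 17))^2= -93238336 / 225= -414392.60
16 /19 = 0.84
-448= -448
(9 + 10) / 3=19 / 3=6.33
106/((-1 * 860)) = -53/430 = -0.12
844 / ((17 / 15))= 12660 / 17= 744.71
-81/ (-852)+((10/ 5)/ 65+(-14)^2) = 3620483/ 18460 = 196.13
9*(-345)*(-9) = 27945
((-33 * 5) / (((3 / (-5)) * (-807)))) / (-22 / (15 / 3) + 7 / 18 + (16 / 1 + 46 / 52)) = -53625 / 2025839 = -0.03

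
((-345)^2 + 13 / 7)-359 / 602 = 71653809 / 602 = 119026.26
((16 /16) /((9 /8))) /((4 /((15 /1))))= 10 /3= 3.33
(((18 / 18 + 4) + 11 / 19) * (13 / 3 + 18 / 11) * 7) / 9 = 146174 / 5643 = 25.90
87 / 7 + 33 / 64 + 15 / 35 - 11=1063 / 448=2.37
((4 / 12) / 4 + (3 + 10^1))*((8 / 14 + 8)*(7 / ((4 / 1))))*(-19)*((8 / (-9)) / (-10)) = -2983 / 9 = -331.44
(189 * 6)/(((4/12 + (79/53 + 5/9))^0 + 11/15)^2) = 127575/338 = 377.44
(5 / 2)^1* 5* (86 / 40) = 215 / 8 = 26.88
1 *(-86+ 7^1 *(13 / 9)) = -683 / 9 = -75.89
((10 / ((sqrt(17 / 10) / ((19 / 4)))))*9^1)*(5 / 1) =4275*sqrt(170) / 34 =1639.39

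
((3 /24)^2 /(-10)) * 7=-7 /640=-0.01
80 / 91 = 0.88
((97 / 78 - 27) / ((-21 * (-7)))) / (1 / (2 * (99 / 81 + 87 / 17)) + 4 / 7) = -278390 / 1033227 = -0.27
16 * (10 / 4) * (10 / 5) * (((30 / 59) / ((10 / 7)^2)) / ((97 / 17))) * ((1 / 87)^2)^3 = 6664 / 827214249458169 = 0.00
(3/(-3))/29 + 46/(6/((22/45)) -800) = -23339/251285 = -0.09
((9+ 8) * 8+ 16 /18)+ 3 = 1259 /9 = 139.89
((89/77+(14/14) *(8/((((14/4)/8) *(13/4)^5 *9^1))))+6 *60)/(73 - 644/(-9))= 92929025125/37195018861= 2.50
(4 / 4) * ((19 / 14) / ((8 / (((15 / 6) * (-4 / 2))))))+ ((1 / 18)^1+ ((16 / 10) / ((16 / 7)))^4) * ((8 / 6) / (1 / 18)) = 1311979 / 210000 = 6.25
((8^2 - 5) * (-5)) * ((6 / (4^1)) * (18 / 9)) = -885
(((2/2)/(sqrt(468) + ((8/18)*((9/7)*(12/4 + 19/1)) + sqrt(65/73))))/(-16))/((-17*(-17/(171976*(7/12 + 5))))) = -735992789/(48552*sqrt(4745) + 44556864 + 21265776*sqrt(13)) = -5.91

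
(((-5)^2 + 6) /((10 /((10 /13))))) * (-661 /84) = -20491 /1092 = -18.76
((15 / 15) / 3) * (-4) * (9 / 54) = -2 / 9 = -0.22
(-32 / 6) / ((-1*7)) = 16 / 21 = 0.76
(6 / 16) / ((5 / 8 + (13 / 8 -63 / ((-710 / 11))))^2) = 252050 / 6995187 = 0.04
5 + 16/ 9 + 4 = 97/ 9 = 10.78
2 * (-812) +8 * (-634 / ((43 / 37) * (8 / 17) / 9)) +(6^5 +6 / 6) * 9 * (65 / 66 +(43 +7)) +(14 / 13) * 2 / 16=7789087659 / 2236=3483491.80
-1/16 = -0.06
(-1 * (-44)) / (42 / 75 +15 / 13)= 14300 / 557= 25.67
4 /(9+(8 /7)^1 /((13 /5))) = 364 /859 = 0.42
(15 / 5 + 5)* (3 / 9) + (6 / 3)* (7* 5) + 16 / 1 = 266 / 3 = 88.67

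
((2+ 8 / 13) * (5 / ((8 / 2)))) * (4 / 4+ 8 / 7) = 1275 / 182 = 7.01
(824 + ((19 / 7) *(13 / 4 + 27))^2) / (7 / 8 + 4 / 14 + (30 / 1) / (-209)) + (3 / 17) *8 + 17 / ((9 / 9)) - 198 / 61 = 1288155019751 / 172836790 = 7453.01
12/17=0.71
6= 6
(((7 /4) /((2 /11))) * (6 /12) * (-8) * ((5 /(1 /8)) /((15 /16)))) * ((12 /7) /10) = -1408 /5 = -281.60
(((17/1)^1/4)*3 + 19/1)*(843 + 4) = 107569/4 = 26892.25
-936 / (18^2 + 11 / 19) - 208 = -1300520 / 6167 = -210.88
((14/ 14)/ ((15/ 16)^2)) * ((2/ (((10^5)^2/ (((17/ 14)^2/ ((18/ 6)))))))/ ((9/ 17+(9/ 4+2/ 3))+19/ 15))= 4913/ 207020214843750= 0.00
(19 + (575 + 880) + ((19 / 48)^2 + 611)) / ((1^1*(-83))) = -4804201 / 191232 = -25.12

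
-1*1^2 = -1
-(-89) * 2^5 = 2848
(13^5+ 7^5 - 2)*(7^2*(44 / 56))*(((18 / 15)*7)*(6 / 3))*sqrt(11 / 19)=1255108932*sqrt(209) / 95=190998940.44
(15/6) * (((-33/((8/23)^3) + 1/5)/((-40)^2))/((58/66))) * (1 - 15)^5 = 1113168266133/1484800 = 749709.23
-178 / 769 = -0.23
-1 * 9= -9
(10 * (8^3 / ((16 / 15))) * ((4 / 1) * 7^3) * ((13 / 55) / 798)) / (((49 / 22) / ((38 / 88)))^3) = 375440 / 26411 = 14.22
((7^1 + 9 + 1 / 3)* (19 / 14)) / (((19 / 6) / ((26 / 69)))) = 182 / 69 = 2.64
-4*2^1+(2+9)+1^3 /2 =7 /2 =3.50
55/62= 0.89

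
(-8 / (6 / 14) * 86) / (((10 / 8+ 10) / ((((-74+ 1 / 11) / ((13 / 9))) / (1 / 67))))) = 349776448 / 715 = 489197.83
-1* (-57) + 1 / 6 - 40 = 103 / 6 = 17.17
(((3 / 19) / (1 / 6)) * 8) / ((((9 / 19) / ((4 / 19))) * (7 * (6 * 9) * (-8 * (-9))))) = 4 / 32319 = 0.00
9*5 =45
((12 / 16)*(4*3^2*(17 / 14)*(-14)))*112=-51408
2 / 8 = 1 / 4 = 0.25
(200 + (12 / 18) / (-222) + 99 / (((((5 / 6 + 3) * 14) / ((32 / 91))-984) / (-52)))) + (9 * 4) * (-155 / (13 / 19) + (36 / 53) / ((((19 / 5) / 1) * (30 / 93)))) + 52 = -2740723131647615 / 347929050339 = -7877.25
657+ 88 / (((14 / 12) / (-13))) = -2265 / 7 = -323.57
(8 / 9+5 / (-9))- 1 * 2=-5 / 3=-1.67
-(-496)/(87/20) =9920/87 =114.02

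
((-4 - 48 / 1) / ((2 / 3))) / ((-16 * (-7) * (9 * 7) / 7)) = -13 / 168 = -0.08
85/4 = 21.25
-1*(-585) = 585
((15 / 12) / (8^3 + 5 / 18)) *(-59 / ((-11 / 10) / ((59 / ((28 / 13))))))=10181925 / 2840068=3.59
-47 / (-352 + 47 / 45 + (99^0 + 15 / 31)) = 65565 / 487513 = 0.13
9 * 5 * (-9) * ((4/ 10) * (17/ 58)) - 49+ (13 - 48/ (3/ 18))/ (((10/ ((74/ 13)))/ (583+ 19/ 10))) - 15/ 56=-1935043515/ 21112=-91656.10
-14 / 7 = -2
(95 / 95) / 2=1 / 2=0.50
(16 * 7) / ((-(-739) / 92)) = 10304 / 739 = 13.94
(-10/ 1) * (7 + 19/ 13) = -1100/ 13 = -84.62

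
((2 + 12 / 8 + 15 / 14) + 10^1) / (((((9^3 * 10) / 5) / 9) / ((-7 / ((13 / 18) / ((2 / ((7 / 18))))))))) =-408 / 91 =-4.48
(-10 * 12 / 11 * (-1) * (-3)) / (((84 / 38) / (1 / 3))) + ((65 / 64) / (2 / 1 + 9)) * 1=-4.84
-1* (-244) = 244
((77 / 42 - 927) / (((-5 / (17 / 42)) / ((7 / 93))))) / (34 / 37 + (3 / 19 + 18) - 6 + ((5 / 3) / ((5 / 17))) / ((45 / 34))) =66340001 / 204276236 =0.32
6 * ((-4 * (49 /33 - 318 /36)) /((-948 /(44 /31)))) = -1940 /7347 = -0.26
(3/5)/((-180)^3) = -1/9720000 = -0.00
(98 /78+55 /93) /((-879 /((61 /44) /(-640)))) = 68137 /14962970880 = 0.00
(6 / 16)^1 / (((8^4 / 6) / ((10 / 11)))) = 45 / 90112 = 0.00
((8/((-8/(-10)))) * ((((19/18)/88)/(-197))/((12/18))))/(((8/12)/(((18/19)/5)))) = -9/34672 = -0.00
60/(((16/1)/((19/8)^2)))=5415/256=21.15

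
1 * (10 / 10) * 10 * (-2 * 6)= -120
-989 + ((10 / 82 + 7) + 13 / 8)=-321523 / 328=-980.25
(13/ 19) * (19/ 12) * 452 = 1469/ 3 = 489.67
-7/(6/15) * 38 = -665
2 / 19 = 0.11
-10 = -10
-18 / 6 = -3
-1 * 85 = -85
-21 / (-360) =7 / 120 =0.06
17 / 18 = 0.94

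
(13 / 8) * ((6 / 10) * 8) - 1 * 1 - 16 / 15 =86 / 15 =5.73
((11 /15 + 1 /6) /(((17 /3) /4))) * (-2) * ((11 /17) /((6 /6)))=-1188 /1445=-0.82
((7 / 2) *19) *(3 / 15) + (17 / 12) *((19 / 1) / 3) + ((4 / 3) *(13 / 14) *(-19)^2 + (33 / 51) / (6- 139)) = 190963049 / 406980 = 469.22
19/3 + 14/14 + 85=277/3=92.33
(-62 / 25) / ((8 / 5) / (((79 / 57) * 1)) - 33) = 4898 / 62895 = 0.08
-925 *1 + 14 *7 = -827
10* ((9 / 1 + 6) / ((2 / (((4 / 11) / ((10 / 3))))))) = 90 / 11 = 8.18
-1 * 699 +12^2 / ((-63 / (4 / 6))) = -14711 / 21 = -700.52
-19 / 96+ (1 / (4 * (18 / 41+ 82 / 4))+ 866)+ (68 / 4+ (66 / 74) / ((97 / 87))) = 522730160261 / 591582048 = 883.61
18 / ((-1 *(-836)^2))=-9 / 349448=-0.00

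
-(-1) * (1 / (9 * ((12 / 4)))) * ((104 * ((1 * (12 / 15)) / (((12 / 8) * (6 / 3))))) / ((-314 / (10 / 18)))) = -208 / 114453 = -0.00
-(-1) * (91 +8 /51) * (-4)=-18596 /51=-364.63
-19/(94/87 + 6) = -1653/616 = -2.68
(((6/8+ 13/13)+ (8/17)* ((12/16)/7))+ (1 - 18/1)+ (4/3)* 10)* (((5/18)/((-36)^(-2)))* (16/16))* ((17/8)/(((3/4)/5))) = -66625/7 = -9517.86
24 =24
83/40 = 2.08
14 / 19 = 0.74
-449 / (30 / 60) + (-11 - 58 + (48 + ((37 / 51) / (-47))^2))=-5280213302 / 5745609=-919.00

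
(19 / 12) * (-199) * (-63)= 79401 / 4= 19850.25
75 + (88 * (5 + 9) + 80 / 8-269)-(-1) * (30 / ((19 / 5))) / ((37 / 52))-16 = 733296 / 703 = 1043.10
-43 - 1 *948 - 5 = -996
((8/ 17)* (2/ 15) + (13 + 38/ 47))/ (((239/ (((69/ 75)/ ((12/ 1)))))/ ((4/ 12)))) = 3823681/ 2577973500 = 0.00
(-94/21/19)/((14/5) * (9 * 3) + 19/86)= -40420/13008597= -0.00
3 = 3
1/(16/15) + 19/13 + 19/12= 2485/624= 3.98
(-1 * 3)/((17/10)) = -30/17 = -1.76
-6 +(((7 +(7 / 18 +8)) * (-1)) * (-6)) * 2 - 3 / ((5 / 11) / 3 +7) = 126199 / 708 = 178.25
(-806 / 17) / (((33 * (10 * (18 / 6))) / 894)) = -120094 / 2805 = -42.81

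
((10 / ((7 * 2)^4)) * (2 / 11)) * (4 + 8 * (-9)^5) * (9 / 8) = -759195 / 30184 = -25.15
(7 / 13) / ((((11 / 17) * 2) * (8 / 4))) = 119 / 572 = 0.21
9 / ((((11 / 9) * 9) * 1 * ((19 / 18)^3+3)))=52488 / 267905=0.20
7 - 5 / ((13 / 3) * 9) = 268 / 39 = 6.87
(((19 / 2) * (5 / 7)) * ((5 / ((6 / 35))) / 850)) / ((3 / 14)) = 665 / 612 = 1.09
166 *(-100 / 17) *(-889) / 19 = 14757400 / 323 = 45688.54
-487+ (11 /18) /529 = -4637203 /9522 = -487.00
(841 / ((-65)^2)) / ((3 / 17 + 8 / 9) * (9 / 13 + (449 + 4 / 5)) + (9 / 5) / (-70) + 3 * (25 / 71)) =127900962 / 309043556887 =0.00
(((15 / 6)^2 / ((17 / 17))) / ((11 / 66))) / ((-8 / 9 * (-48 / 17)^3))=122825 / 65536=1.87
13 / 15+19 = 298 / 15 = 19.87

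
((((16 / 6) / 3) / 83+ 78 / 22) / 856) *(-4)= -29221 / 1758438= -0.02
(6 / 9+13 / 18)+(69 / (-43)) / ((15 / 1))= 1.28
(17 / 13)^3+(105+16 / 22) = 107.96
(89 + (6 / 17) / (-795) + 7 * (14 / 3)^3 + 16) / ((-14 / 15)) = -99303661 / 113526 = -874.72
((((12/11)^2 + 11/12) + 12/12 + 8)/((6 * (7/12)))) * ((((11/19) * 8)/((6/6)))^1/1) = 64508/4389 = 14.70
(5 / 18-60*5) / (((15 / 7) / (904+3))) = -6850571 / 54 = -126862.43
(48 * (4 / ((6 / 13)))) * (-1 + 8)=2912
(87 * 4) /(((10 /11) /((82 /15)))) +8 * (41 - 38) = 2116.64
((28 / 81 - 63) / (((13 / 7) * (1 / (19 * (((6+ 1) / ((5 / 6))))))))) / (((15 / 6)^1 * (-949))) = 2.27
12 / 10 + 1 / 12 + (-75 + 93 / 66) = -47723 / 660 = -72.31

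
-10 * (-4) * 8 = 320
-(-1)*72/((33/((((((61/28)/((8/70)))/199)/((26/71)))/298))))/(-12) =-21655/135682976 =-0.00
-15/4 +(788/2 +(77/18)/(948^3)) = 5984673043181/15335485056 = 390.25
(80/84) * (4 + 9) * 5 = 1300/21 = 61.90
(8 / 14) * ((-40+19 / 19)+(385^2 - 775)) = 589644 / 7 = 84234.86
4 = 4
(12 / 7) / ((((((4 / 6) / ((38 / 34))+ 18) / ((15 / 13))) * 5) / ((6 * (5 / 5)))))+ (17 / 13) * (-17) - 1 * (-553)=12802578 / 24115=530.90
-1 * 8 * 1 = -8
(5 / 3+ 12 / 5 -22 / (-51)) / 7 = 0.64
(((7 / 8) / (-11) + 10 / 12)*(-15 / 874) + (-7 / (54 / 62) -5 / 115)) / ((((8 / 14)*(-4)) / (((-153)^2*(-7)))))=-714014202531 / 1230592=-580220.09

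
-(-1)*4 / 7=4 / 7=0.57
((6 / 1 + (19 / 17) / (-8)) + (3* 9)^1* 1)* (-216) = -120663 / 17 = -7097.82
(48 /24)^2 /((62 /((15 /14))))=15 /217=0.07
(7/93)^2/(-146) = -49/1262754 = -0.00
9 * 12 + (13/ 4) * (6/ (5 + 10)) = 1093/ 10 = 109.30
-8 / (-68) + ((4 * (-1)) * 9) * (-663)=405758 / 17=23868.12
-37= -37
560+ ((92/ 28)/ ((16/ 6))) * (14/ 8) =17989/ 32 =562.16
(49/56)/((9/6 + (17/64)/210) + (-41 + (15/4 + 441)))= 11760/5446577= 0.00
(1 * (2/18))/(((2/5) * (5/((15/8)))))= 5/48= 0.10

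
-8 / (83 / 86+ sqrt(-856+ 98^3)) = 57104 / 6954718167 - 236672* sqrt(58771) / 6954718167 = -0.01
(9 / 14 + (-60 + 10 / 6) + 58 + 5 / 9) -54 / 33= -1069 / 1386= -0.77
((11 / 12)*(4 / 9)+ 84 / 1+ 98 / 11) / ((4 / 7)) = 163.30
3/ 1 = 3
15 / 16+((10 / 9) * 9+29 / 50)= 4607 / 400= 11.52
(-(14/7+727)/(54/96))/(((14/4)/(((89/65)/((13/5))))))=-195.00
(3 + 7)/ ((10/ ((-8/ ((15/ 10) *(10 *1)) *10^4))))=-16000/ 3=-5333.33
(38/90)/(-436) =-19/19620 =-0.00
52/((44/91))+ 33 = 1546/11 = 140.55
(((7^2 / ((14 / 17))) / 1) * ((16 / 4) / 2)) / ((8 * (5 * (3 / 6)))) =119 / 20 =5.95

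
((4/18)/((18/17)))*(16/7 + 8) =136/63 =2.16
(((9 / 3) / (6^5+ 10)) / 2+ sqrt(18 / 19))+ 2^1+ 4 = 3*sqrt(38) / 19+ 93435 / 15572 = 6.97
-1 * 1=-1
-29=-29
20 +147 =167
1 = 1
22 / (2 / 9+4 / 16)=792 / 17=46.59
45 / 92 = 0.49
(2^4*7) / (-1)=-112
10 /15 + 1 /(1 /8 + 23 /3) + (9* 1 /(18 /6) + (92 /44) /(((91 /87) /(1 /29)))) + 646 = 33176204 /51051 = 649.86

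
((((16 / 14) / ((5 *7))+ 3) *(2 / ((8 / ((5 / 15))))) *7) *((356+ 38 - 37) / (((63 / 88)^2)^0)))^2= 159542161 / 400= 398855.40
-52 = -52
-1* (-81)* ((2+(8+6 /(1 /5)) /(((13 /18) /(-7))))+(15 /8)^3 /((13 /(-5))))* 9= -1789708851 /6656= -268886.55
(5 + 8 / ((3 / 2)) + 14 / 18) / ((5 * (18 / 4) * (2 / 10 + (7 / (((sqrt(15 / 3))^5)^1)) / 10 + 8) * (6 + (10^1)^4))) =51250000 / 8515148680593 - 35000 * sqrt(5) / 8515148680593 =0.00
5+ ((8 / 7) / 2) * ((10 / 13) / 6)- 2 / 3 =401 / 91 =4.41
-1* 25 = -25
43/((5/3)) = 129/5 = 25.80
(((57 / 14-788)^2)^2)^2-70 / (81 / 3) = 5683292332132170052884875942812955 / 39846304512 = 142630349331908705885183.70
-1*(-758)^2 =-574564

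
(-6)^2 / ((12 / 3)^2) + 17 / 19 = 239 / 76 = 3.14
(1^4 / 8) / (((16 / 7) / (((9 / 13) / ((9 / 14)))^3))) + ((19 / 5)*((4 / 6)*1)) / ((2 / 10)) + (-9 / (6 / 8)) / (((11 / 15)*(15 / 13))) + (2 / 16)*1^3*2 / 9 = -1.42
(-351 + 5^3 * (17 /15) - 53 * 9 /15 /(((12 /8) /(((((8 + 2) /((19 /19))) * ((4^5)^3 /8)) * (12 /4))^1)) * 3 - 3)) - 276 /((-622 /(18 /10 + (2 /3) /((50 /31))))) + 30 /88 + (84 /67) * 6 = -189.89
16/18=8/9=0.89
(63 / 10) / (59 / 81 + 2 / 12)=5103 / 725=7.04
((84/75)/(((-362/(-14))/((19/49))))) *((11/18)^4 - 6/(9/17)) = -22326653/118754100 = -0.19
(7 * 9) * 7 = 441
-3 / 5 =-0.60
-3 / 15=-1 / 5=-0.20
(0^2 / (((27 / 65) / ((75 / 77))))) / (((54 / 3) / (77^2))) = 0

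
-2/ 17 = -0.12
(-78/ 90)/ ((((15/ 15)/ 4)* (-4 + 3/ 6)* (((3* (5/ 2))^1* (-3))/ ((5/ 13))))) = -16/ 945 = -0.02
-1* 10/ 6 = -5/ 3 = -1.67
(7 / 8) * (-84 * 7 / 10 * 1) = -51.45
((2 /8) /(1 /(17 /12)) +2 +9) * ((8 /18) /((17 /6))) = 545 /306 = 1.78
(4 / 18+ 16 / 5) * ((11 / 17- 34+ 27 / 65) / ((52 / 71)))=-153.91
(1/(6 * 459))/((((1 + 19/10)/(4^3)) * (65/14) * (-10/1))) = -448/2595645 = -0.00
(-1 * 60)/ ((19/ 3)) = -9.47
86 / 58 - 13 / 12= 139 / 348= 0.40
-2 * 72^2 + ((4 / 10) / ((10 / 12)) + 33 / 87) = -7516177 / 725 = -10367.14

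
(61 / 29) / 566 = 0.00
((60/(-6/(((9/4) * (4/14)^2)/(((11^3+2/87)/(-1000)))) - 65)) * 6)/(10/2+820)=-626400/30891839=-0.02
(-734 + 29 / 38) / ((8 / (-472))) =1643917 / 38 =43260.97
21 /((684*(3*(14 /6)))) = 1 /228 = 0.00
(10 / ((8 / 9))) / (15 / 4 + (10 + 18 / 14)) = 315 / 421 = 0.75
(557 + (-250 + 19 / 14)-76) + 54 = 286.36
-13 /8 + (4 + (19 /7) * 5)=893 /56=15.95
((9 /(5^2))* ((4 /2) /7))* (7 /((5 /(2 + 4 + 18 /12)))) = 27 /25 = 1.08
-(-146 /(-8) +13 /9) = -709 /36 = -19.69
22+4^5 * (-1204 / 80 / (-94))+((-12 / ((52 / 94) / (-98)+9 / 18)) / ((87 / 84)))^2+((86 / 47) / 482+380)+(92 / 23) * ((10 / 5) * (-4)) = 29722928141929813 / 27438758192835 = 1083.25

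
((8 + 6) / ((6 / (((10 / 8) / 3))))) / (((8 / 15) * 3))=175 / 288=0.61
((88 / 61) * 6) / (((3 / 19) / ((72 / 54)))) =13376 / 183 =73.09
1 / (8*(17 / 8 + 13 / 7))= 0.03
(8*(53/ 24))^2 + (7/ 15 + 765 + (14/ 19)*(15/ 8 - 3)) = 3682481/ 3420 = 1076.75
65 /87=0.75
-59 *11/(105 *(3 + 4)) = -649/735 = -0.88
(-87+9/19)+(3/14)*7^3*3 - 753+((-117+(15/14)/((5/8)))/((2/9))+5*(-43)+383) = -128985/133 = -969.81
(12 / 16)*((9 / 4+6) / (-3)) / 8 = -33 / 128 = -0.26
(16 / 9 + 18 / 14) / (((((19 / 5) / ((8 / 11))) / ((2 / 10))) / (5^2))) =38600 / 13167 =2.93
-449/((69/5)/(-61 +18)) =96535/69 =1399.06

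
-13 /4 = -3.25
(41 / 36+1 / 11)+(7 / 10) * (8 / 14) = 3227 / 1980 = 1.63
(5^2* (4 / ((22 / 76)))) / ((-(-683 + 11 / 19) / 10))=361000 / 71313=5.06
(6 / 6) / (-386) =-1 / 386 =-0.00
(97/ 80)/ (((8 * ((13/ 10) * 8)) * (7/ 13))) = 0.03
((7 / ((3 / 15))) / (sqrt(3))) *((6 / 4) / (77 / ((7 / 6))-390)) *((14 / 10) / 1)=-49 *sqrt(3) / 648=-0.13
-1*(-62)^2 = -3844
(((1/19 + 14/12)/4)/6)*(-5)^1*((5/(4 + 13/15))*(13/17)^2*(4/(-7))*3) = 2936375/11223604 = 0.26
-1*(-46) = 46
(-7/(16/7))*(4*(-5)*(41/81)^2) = 411845/26244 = 15.69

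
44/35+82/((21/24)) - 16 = 2764/35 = 78.97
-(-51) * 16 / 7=816 / 7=116.57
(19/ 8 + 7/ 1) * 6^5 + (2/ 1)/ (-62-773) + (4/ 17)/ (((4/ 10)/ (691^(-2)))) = 494104723529496/ 6777842795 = 72900.00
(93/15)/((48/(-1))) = -31/240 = -0.13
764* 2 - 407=1121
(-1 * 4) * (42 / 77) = -24 / 11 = -2.18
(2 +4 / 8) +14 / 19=123 / 38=3.24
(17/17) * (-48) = -48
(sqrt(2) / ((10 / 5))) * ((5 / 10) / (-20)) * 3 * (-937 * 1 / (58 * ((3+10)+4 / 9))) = 25299 * sqrt(2) / 561440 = 0.06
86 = 86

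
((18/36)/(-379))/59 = -1/44722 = -0.00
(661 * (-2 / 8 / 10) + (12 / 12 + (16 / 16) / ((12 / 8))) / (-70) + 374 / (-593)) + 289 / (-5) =-37348789 / 498120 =-74.98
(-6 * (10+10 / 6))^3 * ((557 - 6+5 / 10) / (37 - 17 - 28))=47291125 / 2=23645562.50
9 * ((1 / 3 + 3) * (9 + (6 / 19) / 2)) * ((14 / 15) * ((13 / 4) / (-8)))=-7917 / 76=-104.17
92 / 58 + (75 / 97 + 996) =2808385 / 2813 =998.36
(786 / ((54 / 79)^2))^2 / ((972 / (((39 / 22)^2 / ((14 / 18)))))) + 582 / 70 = 565216078807733 / 48013922880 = 11771.92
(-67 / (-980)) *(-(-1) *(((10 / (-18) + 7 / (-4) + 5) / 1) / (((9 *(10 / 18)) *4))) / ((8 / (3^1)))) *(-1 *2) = -6499 / 940800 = -0.01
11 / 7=1.57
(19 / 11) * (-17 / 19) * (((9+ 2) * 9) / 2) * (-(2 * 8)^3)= 313344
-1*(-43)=43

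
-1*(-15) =15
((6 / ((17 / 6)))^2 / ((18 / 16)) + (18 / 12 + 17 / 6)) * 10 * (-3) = -72130 / 289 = -249.58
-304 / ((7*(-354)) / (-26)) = -3952 / 1239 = -3.19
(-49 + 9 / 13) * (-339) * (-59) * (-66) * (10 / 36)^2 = 575695450 / 117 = 4920473.93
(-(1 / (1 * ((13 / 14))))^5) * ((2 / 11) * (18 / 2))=-9680832 / 4084223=-2.37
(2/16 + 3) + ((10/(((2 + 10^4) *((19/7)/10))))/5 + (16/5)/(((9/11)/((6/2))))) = 18825253/1266920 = 14.86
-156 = -156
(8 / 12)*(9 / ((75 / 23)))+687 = 17221 / 25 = 688.84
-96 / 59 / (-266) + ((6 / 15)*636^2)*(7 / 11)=44437124208 / 431585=102962.62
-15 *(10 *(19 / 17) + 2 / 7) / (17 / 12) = -245520 / 2023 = -121.36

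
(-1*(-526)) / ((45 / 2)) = 1052 / 45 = 23.38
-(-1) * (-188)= -188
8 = 8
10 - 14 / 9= 76 / 9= 8.44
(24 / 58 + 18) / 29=534 / 841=0.63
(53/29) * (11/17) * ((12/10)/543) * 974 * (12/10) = 6814104/2230825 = 3.05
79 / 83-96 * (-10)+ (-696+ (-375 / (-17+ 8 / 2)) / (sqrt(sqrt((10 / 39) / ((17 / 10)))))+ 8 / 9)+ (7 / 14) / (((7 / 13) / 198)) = 75 * sqrt(10) * 663^(1 / 4) / 26+ 2351470 / 5229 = 495.99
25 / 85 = 5 / 17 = 0.29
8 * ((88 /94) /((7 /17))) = 5984 /329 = 18.19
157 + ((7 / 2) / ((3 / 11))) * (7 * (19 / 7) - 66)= -2677 / 6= -446.17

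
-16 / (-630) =8 / 315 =0.03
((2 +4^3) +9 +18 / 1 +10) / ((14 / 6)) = 309 / 7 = 44.14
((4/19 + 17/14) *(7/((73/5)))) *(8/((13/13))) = 7580/1387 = 5.47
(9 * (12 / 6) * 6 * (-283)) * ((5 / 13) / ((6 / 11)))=-280170 / 13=-21551.54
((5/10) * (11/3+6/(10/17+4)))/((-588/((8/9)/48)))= -97/1238328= -0.00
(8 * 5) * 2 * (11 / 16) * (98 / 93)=5390 / 93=57.96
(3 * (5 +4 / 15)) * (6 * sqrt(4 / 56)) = 25.34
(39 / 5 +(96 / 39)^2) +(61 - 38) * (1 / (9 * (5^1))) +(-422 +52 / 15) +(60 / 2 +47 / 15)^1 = -2821681 / 7605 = -371.03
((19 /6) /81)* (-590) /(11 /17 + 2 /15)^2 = -40496125 /1069227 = -37.87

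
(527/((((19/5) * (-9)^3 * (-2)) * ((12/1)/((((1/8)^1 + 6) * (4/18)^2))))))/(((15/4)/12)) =25823/3365793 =0.01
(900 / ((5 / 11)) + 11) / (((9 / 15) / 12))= 39820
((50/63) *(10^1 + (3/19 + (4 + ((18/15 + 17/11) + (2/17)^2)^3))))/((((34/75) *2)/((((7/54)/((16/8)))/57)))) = 3354075074607095/95821723113623298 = 0.04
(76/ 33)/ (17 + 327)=0.01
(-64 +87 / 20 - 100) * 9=-28737 / 20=-1436.85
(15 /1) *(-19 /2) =-285 /2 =-142.50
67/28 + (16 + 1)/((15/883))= 421313/420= 1003.13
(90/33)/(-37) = -30/407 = -0.07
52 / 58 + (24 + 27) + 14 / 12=9233 / 174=53.06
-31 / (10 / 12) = -186 / 5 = -37.20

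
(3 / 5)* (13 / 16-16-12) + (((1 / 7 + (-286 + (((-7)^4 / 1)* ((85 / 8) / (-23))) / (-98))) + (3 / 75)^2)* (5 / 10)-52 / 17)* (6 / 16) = -30188172999 / 437920000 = -68.94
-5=-5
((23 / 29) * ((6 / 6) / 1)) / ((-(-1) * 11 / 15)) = 345 / 319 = 1.08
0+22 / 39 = 22 / 39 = 0.56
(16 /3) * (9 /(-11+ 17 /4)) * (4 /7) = -256 /63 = -4.06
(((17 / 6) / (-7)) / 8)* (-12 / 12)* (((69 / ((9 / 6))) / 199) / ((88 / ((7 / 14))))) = 0.00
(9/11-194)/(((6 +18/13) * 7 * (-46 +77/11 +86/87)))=0.10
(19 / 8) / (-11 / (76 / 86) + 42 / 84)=-361 / 1816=-0.20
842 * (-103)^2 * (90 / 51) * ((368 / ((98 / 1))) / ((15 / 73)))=239970148192 / 833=288079409.59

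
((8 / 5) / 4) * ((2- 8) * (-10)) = 24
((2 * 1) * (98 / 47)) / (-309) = -196 / 14523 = -0.01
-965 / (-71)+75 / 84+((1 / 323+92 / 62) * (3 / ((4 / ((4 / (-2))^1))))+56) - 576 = -10107113543 / 19905844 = -507.75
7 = 7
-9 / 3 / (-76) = 3 / 76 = 0.04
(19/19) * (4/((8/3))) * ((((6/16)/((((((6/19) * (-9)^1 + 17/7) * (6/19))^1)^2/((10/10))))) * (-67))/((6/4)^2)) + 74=-395609443/435600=-908.19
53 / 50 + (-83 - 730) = -40597 / 50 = -811.94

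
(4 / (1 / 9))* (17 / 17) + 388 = 424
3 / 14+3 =45 / 14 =3.21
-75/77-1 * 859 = -66218/77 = -859.97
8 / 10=4 / 5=0.80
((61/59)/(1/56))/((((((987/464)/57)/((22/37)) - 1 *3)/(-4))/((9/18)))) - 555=-17329189771/33611297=-515.58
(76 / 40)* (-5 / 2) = -19 / 4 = -4.75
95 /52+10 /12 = 415 /156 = 2.66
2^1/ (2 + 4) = 0.33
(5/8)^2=25/64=0.39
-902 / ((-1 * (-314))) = -451 / 157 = -2.87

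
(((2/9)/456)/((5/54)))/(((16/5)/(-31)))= -31/608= -0.05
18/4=9/2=4.50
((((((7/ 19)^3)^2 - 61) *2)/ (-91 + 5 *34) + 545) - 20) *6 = 11672931313746/ 3716624599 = 3140.73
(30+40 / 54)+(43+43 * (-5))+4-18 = -4192 / 27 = -155.26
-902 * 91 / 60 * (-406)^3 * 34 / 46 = 23346133286476 / 345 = 67669951555.00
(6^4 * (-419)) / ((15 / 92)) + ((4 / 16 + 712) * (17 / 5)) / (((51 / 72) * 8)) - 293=-66608257 / 20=-3330412.85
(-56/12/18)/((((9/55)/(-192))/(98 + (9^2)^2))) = 164077760/81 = 2025651.36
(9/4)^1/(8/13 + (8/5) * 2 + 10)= 0.16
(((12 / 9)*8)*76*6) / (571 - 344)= 4864 / 227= 21.43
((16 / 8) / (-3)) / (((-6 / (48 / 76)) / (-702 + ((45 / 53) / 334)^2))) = -49.26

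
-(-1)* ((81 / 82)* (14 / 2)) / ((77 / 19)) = 1539 / 902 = 1.71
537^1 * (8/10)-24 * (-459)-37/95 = 217459/19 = 11445.21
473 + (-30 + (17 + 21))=481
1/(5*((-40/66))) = -33/100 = -0.33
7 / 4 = 1.75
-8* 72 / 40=-72 / 5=-14.40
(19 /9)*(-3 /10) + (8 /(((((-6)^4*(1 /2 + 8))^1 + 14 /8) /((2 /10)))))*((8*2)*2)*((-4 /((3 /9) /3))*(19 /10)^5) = -19731511913 /4131656250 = -4.78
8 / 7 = 1.14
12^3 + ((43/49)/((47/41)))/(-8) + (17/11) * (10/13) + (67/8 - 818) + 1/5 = 6057467651/6586580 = 919.67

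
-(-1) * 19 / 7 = 19 / 7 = 2.71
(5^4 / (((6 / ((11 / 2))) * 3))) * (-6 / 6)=-6875 / 36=-190.97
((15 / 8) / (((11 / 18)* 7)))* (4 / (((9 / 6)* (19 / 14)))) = 180 / 209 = 0.86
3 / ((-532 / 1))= -3 / 532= -0.01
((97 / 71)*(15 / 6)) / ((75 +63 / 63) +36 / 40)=2425 / 54599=0.04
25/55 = 5/11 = 0.45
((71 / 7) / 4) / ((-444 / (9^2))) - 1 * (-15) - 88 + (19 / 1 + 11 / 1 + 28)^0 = -300285 / 4144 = -72.46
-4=-4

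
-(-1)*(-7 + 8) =1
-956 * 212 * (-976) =197807872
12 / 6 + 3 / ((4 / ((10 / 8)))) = 47 / 16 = 2.94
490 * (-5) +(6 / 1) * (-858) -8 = -7606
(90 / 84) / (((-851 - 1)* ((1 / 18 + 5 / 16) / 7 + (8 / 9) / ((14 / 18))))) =-18 / 17111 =-0.00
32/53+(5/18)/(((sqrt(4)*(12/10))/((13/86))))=611657/984528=0.62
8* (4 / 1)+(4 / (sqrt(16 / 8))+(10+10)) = 2* sqrt(2)+52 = 54.83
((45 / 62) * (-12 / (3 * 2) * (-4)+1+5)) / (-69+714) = 21 / 1333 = 0.02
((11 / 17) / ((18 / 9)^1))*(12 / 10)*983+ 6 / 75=162229 / 425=381.72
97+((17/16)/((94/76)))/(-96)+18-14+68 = 6099901/36096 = 168.99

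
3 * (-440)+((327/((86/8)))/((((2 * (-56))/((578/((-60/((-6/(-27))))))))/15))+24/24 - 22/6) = -4745971/3612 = -1313.95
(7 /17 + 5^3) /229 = 2132 /3893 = 0.55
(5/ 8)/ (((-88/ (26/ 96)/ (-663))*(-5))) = -2873/ 11264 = -0.26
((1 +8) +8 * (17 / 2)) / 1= 77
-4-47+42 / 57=-955 / 19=-50.26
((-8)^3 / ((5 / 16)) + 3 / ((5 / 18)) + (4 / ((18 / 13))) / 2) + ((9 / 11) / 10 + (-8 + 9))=-1608823 / 990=-1625.07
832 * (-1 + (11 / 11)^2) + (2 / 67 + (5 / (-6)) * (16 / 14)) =-0.92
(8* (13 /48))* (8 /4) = 13 /3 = 4.33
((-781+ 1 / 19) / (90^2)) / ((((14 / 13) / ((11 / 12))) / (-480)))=707278 / 17955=39.39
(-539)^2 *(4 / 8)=290521 / 2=145260.50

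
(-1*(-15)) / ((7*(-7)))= -15 / 49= -0.31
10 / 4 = 5 / 2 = 2.50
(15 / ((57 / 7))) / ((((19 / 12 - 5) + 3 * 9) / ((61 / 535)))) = 5124 / 575339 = 0.01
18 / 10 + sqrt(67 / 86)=2.68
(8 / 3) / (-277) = -8 / 831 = -0.01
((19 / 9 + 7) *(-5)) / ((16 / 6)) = -205 / 12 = -17.08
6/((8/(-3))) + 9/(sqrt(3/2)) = -9/4 + 3 * sqrt(6) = 5.10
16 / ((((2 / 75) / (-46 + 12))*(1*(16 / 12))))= -15300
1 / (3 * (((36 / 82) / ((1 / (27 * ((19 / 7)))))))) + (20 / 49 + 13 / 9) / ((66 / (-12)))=-0.33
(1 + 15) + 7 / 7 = 17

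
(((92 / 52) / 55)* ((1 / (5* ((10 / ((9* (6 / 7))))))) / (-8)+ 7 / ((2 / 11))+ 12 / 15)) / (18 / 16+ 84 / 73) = 30777749 / 55430375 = 0.56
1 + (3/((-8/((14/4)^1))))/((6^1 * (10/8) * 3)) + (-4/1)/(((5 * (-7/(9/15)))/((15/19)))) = 15893/15960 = 1.00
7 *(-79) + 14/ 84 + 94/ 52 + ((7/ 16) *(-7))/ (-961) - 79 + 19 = -366408169/ 599664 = -611.02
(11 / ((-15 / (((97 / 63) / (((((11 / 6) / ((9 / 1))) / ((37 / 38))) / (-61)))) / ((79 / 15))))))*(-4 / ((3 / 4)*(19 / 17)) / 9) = -33.14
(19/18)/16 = 0.07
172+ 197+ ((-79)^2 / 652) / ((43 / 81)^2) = 485794413 / 1205548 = 402.97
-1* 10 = -10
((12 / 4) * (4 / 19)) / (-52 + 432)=3 / 1805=0.00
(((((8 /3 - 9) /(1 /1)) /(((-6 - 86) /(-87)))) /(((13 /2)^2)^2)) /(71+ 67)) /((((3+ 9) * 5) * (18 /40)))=-1102 /1223810289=-0.00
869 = 869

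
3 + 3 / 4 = 15 / 4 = 3.75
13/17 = 0.76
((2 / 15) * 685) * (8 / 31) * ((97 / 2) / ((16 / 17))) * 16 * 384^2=88832606208 / 31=2865567942.19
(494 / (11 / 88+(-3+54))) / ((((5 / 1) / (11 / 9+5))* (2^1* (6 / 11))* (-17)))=-0.65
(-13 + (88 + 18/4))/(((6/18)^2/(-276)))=-197478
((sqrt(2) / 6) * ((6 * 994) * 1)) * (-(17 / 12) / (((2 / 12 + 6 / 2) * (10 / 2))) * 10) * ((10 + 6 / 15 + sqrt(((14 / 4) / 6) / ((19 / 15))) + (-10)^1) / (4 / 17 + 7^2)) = -143633 * sqrt(1330) / 302157 -574532 * sqrt(2) / 79515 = -27.55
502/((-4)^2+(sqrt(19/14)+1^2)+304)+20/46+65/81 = 7527994919/2687479965 - 502 * sqrt(266)/1442555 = 2.80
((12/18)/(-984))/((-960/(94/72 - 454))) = -16297/51010560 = -0.00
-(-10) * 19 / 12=95 / 6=15.83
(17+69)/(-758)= -43/379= -0.11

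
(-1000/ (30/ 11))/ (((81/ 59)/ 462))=-123390.12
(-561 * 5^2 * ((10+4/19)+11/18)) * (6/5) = -3460435/19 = -182128.16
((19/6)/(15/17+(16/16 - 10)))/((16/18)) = -323/736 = -0.44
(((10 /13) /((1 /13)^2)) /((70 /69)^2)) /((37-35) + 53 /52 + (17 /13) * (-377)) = -178802 /693595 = -0.26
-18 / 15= -6 / 5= -1.20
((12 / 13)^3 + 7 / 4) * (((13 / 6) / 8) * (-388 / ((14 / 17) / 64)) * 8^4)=-301120380928 / 3549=-84846542.95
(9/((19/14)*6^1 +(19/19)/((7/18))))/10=0.08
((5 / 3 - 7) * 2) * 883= -28256 / 3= -9418.67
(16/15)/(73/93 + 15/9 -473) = -496/218805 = -0.00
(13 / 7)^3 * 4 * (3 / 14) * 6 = 79092 / 2401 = 32.94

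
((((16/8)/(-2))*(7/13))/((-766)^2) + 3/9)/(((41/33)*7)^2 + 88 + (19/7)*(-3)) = 19382257587/9041523874552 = 0.00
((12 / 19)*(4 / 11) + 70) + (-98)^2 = 2021914 / 209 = 9674.23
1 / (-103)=-1 / 103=-0.01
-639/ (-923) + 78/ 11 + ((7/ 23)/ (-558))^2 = 183323968835/ 23553752508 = 7.78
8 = 8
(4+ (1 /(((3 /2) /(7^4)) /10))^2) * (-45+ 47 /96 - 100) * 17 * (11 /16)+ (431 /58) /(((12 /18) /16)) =-43370488860472979 /100224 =-432735560948.21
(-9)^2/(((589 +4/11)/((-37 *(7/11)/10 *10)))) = -6993/2161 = -3.24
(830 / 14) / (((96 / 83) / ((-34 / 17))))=-34445 / 336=-102.51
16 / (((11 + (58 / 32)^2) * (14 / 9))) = 0.72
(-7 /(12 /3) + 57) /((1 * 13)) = 17 /4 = 4.25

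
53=53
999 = 999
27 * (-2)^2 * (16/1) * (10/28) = 4320/7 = 617.14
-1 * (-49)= 49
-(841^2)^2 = -500246412961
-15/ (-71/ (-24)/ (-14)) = 5040/ 71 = 70.99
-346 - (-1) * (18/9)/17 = -5880/17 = -345.88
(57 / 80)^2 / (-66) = -1083 / 140800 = -0.01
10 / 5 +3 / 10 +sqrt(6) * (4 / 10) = 2 * sqrt(6) / 5 +23 / 10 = 3.28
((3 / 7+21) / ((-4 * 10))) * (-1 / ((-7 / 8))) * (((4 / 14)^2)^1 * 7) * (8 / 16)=-60 / 343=-0.17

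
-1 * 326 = -326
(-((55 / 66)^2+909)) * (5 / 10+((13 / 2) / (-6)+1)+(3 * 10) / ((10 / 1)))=-1342709 / 432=-3108.12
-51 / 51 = -1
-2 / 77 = -0.03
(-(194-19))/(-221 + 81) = 5/4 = 1.25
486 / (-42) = -81 / 7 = -11.57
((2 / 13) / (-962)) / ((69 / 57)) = -19 / 143819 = -0.00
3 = 3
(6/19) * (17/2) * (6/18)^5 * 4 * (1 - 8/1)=-476/1539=-0.31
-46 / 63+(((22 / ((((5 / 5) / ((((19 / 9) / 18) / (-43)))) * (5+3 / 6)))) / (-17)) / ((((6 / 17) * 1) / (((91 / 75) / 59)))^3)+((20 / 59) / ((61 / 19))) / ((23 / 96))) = -92652264061394661619 / 320090486162938312500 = -0.29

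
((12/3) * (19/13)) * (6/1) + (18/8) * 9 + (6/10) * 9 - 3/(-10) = 15867/260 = 61.03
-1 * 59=-59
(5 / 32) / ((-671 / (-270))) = 675 / 10736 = 0.06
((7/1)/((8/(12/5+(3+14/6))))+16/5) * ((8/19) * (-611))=-730756/285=-2564.06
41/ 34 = 1.21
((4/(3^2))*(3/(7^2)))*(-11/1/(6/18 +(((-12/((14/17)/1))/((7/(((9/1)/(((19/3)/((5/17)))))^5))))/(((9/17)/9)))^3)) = -190190641482470221346207917158335332/153380526577761740961834504868089347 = -1.24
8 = 8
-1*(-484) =484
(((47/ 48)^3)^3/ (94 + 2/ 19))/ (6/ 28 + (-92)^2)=148844352922668011/ 143292460660658880380928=0.00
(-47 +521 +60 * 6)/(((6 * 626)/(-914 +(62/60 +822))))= -379331/18780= -20.20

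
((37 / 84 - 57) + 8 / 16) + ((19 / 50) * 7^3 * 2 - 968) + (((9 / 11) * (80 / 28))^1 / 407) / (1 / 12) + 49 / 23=-23513844841 / 30891300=-761.18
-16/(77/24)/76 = -96/1463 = -0.07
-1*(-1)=1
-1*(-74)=74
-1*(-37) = 37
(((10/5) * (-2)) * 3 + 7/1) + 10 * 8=75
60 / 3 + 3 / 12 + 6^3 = 236.25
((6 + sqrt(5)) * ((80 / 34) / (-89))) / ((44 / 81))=-4860 / 16643 - 810 * sqrt(5) / 16643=-0.40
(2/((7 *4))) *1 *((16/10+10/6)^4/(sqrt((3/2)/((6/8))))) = 5.75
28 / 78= 0.36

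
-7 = -7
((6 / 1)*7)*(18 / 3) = 252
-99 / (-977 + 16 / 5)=55 / 541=0.10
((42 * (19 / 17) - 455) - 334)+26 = -716.06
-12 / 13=-0.92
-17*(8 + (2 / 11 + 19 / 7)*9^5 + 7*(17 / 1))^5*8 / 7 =-54042816980902001727581230597634913536 / 18947489099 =-2852241618851452108576892000.00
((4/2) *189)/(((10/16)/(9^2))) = 244944/5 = 48988.80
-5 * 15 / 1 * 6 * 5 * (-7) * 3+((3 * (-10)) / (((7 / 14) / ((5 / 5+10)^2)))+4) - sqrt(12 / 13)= 39994 - 2 * sqrt(39) / 13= 39993.04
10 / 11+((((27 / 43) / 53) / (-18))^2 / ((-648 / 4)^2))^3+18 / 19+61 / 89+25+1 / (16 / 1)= 114162203507443149846412257160221354409 / 4135659517503469416967692925576679424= 27.60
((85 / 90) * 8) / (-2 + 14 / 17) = -289 / 45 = -6.42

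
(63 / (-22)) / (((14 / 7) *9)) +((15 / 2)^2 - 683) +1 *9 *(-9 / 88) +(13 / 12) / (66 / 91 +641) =-9679101533 / 15416808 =-627.83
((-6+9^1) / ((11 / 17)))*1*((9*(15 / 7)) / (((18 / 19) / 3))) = 283.15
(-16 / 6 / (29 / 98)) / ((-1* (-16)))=-49 / 87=-0.56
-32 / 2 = -16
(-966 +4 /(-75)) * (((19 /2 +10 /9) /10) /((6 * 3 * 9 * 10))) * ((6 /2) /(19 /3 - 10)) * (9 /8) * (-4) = -6919357 /2970000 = -2.33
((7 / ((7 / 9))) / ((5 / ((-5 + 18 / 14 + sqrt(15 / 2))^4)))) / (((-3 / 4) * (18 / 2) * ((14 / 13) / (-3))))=108295837 / 168070 - 1410812 * sqrt(30) / 12005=0.67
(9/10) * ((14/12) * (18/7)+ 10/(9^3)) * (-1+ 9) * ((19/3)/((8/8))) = 166972/1215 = 137.43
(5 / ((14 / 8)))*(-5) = -14.29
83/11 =7.55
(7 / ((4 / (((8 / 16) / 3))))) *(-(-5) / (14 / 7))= 35 / 48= 0.73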